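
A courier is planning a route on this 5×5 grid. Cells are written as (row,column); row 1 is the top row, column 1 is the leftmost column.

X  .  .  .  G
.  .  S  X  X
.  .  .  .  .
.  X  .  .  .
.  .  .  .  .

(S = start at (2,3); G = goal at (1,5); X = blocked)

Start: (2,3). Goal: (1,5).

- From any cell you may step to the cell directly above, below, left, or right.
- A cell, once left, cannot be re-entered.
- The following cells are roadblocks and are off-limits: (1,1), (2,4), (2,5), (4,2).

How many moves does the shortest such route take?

The Manhattan distance from (2,3) to (1,5) is |2−1| + |3−5| = 3, so at least 3 moves are needed.
A route of 3 moves achieves this: (2,3) → (1,3) → (1,4) → (1,5).
Since 3 matches the lower bound, it is optimal.

3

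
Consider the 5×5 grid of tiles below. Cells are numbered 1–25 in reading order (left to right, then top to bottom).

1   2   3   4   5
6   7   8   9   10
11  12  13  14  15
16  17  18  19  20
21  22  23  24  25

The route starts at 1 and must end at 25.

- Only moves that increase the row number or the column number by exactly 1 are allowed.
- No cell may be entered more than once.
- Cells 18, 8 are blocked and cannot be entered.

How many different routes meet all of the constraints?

19

A right/down-only route from 1 to 25 makes exactly 4 down-moves and 4 right-moves in some order.
With no other constraints that would be C(8,4) = 70 routes.
Subtract routes through each blocked cell (inclusion–exclusion for overlaps): − through 8: 30 − through 18: 30 + through 8&18: 9 → 19.
That gives 19 routes.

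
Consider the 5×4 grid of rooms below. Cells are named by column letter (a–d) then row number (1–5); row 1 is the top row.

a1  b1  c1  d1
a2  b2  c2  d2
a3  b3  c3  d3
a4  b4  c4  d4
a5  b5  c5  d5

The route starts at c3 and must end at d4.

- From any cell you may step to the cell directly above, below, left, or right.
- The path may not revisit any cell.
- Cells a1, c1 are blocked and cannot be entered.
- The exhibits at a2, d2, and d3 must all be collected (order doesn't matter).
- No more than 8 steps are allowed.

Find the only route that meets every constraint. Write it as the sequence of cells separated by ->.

c3 -> b3 -> a3 -> a2 -> b2 -> c2 -> d2 -> d3 -> d4

Any route must reach a2, d2, and d3 and still end at d4 within 8 moves, so the order of the required stops is forced.
Route from c3: 2× left (reaching a3), up to a2, 3× right (reaching d2), 2× down (reaching d4) — 8 moves in all.
Check: all required cells visited; 8 ≤ 8 moves.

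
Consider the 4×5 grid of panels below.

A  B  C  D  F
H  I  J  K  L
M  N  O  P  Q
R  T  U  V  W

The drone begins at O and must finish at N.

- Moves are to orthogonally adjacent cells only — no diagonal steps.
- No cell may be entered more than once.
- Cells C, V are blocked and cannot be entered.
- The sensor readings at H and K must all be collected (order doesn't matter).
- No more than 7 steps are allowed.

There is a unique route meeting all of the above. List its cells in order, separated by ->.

O -> P -> K -> J -> I -> H -> M -> N

The 7-move cap with required stops at H, K leaves no slack for detours.
Route from O: right to P, up to K, 3× left (reaching H), down to M, right to N — 7 moves in all.
Check: all required cells visited; 7 ≤ 7 moves.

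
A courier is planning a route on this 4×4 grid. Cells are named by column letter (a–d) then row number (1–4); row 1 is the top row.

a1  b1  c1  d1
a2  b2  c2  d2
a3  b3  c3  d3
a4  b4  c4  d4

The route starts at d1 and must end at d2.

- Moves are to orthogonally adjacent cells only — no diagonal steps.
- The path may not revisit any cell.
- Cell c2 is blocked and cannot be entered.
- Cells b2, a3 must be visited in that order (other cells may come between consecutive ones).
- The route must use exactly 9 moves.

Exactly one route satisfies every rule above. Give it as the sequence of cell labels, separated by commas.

The waypoints must appear in the order b2, a3, with no cell reused.
Route from d1: left 2 to b1, down 1 to b2, left 1 to a2, down 1 to a3, right 3 to d3, up 1 to d2 — 9 moves in all.
Check: order respected (b2 at step 3, a3 at step 5); 9 moves as required.

d1, c1, b1, b2, a2, a3, b3, c3, d3, d2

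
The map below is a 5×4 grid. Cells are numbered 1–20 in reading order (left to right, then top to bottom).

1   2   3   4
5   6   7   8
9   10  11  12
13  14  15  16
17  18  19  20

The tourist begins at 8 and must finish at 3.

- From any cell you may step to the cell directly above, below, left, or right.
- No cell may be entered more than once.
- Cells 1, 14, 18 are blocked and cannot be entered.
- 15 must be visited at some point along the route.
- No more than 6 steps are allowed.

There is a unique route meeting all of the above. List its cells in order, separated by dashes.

The budget equals the shortest possible length, so every move has to be on a shortest route through the required cells.
Route from 8: down 2 to 16, left 1 to 15, up 3 to 3 — 6 moves in all.
Check: all required cells visited; 6 ≤ 6 moves.

8 - 12 - 16 - 15 - 11 - 7 - 3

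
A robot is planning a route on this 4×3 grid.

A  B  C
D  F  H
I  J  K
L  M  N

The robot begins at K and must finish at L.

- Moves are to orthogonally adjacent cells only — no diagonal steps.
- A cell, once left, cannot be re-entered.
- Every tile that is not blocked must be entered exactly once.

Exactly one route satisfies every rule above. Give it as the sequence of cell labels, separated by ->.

K -> N -> M -> J -> F -> H -> C -> B -> A -> D -> I -> L

Need to visit all 12 open cells exactly once, starting at K and ending at L.
Cell C has only two open neighbours (H and B), so the path must pass straight through it: one of those is the cell it's entered from and the other is where it exits.
Route from K: down 1 to N, left 1 to M, up 2 to F, right 1 to H, up 1 to C, left 2 to A, down 3 to L — 11 moves in all.
Check: all 12 open cells covered.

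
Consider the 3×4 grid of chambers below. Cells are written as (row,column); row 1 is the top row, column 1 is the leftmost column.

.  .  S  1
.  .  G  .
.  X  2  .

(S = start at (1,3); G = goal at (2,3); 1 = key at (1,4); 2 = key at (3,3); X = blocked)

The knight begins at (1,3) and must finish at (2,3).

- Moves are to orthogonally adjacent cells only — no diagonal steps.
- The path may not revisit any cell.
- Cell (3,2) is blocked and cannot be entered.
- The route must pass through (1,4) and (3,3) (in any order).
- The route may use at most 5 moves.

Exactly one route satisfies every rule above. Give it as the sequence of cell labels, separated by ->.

(1,3) -> (1,4) -> (2,4) -> (3,4) -> (3,3) -> (2,3)

The budget equals the shortest possible length, so every move has to be on a shortest route through the required cells.
Route from (1,3): right 1 to (1,4), down 2 to (3,4), left 1 to (3,3), up 1 to (2,3) — 5 moves in all.
Check: all required cells visited; 5 ≤ 5 moves.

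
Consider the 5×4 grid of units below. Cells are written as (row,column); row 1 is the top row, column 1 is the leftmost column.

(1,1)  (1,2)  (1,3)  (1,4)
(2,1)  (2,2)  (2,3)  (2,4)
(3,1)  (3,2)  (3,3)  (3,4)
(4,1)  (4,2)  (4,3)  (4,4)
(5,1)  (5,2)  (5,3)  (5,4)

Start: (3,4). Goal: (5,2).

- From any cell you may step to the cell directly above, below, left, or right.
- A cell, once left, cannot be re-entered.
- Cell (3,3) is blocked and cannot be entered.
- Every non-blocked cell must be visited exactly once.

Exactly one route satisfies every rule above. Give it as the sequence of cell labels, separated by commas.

(3,4), (4,4), (5,4), (5,3), (4,3), (4,2), (3,2), (2,2), (2,3), (2,4), (1,4), (1,3), (1,2), (1,1), (2,1), (3,1), (4,1), (5,1), (5,2)

Need to visit all 19 open cells exactly once, starting at (3,4) and ending at (5,2).
Cell (1,4) has only two open neighbours ((2,4) and (1,3)), so the path must pass straight through it: one of those is the cell it's entered from and the other is where it exits.
Route from (3,4): down 2 to (5,4), left 1 to (5,3), up 1 to (4,3), left 1 to (4,2), up 2 to (2,2), right 2 to (2,4), up 1 to (1,4), left 3 to (1,1), down 4 to (5,1), right 1 to (5,2) — 18 moves in all.
Check: all 19 open cells covered.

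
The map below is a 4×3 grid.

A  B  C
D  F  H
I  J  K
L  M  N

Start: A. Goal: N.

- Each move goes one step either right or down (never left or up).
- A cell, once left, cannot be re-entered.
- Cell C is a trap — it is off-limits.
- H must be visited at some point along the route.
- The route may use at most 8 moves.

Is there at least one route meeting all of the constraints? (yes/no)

One route that works: A → D → F → H → K → N.

yes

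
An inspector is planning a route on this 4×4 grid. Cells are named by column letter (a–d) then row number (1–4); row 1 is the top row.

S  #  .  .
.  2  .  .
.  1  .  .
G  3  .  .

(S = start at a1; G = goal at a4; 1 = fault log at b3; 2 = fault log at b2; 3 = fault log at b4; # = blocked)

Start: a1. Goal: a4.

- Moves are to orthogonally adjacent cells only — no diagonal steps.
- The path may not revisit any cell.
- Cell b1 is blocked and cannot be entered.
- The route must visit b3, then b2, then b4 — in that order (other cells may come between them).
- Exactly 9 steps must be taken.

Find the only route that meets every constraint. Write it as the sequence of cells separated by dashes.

a1 - a2 - a3 - b3 - b2 - c2 - c3 - c4 - b4 - a4

The waypoints must appear in the order b3, b2, b4, with no cell reused.
Route from a1: 2× down (reaching a3), right to b3, up to b2, right to c2, 2× down (reaching c4), 2× left (reaching a4) — 9 moves in all.
Check: order respected (1 at step 3, 2 at step 4, 3 at step 8); 9 moves as required.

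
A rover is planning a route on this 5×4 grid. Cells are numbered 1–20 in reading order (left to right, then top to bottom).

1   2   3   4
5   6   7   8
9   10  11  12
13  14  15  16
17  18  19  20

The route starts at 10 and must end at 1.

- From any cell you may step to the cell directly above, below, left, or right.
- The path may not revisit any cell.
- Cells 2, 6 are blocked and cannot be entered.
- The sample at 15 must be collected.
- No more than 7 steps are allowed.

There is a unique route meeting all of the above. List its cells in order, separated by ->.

The budget equals the shortest possible length, so every move has to be on a shortest route through the required cells.
Route from 10: right to 11, down to 15, 2× left (reaching 13), 3× up (reaching 1) — 7 moves in all.
Check: all required cells visited; 7 ≤ 7 moves.

10 -> 11 -> 15 -> 14 -> 13 -> 9 -> 5 -> 1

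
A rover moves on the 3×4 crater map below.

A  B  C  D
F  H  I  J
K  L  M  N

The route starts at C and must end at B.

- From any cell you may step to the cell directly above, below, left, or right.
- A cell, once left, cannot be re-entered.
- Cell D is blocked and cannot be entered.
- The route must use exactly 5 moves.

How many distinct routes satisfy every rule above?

Need simple routes of exactly 5 moves from C to B (Manhattan distance 1, so 2 moves are spent on a detour and 2 undoing it).
Enumerating: C I M L H B | C I H F A B.
That gives 2 routes.

2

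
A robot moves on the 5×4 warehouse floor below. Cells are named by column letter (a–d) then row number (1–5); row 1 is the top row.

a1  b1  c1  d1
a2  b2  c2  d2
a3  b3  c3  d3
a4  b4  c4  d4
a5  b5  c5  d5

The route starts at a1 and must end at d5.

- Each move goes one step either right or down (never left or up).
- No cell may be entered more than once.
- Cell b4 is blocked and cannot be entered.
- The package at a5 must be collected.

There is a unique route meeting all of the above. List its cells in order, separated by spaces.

Moves only go right or down, so the column and row indices never decrease.
Route from a1: 4× down (reaching a5), 3× right (reaching d5) — 7 moves in all.
Check: all required cells visited.

a1 a2 a3 a4 a5 b5 c5 d5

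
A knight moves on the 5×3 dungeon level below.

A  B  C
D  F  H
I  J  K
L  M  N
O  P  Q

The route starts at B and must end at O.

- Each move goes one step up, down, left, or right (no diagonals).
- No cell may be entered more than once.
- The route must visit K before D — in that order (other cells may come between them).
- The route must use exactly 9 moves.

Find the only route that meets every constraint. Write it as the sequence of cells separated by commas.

The waypoints must appear in the order K, D, with no cell reused.
Route from B: right 1 to C, down 2 to K, left 1 to J, up 1 to F, left 1 to D, down 3 to O — 9 moves in all.
Check: order respected (K at step 3, D at step 6); 9 moves as required.

B, C, H, K, J, F, D, I, L, O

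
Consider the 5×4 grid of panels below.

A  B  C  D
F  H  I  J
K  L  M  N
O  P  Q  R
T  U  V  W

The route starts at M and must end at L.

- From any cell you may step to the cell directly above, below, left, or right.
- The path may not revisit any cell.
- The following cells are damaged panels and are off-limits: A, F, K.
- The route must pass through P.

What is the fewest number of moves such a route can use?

Any route passes through P somewhere between M and L. Summing Manhattan distances along the two legs (M → P → L) gives a lower bound of 2 + 1 = 3 moves.
A route of 3 moves achieves this: M → Q → P → L.
Since 3 matches the lower bound, it is optimal.

3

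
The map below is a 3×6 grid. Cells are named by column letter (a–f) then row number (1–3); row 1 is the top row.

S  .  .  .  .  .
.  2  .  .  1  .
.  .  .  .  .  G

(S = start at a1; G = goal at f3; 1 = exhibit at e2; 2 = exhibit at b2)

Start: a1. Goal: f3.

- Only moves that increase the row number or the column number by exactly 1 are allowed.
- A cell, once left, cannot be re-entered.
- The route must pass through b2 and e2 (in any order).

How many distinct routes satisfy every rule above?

4

A right/down-only route from a1 to f3 makes exactly 2 down-moves and 5 right-moves in some order.
With no other constraints that would be C(7,2) = 21 routes.
A monotone route can only reach the required cells in the order b2, e2, so split there and multiply the segment counts: a1→b2: 2; b2→e2: 1; e2→f3: 2; product = 4.
That gives 4 routes.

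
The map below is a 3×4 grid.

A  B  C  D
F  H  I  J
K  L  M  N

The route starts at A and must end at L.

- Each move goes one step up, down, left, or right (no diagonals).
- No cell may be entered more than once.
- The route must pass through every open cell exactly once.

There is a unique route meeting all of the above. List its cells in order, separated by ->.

Need to visit all 12 open cells exactly once, starting at A and ending at L.
Route from A: right 3 to D, down 2 to N, left 1 to M, up 1 to I, left 2 to F, down 1 to K, right 1 to L — 11 moves in all.
Check: all 12 open cells covered.

A -> B -> C -> D -> J -> N -> M -> I -> H -> F -> K -> L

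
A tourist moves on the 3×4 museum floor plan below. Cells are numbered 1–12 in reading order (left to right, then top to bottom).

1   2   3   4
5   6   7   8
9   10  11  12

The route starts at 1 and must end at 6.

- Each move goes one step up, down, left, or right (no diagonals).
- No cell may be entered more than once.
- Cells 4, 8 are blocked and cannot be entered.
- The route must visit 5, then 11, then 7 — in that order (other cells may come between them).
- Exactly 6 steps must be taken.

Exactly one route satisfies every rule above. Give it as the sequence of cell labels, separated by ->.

1 -> 5 -> 9 -> 10 -> 11 -> 7 -> 6

The waypoints must appear in the order 5, 11, 7, with no cell reused.
Route from 1: down 2 to 9, right 2 to 11, up 1 to 7, left 1 to 6 — 6 moves in all.
Check: order respected (5 at step 1, 11 at step 4, 7 at step 5); 6 moves as required.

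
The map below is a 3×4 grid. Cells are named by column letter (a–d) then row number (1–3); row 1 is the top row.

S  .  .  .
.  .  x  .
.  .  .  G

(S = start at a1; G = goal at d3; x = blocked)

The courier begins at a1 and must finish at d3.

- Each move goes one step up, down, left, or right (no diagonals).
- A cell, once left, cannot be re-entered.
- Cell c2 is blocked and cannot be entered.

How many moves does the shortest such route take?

5

The Manhattan distance from a1 to d3 is |1−3| + |1−4| = 5, so at least 5 moves are needed.
A route of 5 moves achieves this: a1 → a2 → a3 → b3 → c3 → d3.
Since 5 matches the lower bound, it is optimal.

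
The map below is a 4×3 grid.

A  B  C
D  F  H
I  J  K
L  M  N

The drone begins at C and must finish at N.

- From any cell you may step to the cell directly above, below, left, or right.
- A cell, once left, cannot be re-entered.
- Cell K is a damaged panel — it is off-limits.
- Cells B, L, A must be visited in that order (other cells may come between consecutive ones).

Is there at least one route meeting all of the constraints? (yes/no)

Ignoring the required order, 3 revisit-free routes from C to N pass through all of B, L, and A; the waypoint orders that occur are B → A → L (3) — never B → L → A.

no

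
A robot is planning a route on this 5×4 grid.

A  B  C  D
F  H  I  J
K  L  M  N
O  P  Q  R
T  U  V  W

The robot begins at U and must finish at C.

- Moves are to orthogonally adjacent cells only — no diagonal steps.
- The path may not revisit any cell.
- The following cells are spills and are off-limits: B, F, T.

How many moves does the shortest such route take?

The Manhattan distance from U to C is |5−1| + |2−3| = 5, so at least 5 moves are needed.
A route of 5 moves achieves this: U → P → L → H → I → C.
Since 5 matches the lower bound, it is optimal.

5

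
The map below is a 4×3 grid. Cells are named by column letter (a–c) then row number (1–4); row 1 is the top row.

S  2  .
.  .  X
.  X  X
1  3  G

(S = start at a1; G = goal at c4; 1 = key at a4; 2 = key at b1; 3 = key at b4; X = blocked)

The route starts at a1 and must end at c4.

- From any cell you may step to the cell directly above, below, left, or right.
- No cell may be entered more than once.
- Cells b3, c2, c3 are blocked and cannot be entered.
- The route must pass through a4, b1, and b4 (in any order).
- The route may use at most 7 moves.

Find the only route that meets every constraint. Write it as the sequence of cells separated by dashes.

The budget equals the shortest possible length, so every move has to be on a shortest route through the required cells.
Route from a1: right 1 to b1, down 1 to b2, left 1 to a2, down 2 to a4, right 2 to c4 — 7 moves in all.
Check: all required cells visited; 7 ≤ 7 moves.

a1 - b1 - b2 - a2 - a3 - a4 - b4 - c4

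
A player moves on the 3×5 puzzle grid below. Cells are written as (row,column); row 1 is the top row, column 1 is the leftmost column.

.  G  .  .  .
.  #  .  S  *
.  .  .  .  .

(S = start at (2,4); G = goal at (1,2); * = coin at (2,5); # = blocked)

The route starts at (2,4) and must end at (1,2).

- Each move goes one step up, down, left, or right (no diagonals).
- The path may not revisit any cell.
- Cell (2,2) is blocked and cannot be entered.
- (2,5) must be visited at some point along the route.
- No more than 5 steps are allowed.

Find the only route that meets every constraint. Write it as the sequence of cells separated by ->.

Any route must reach (2,5) and still end at (1,2) within 5 moves, so the order of the required stops is forced.
Route from (2,4): right to (2,5), up to (1,5), 3× left (reaching (1,2)) — 5 moves in all.
Check: all required cells visited; 5 ≤ 5 moves.

(2,4) -> (2,5) -> (1,5) -> (1,4) -> (1,3) -> (1,2)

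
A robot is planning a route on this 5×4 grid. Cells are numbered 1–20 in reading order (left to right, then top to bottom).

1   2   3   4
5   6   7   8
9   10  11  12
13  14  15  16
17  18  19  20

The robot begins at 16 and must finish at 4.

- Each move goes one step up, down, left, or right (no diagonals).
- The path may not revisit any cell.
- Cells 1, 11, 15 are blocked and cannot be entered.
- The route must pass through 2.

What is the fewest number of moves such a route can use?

7

Any route passes through 2 somewhere between 16 and 4. Summing Manhattan distances along the two legs (16 → 2 → 4) gives a lower bound of 5 + 2 = 7 moves.
A route of 7 moves achieves this: 16 → 12 → 8 → 7 → 6 → 2 → 3 → 4.
Since 7 matches the lower bound, it is optimal.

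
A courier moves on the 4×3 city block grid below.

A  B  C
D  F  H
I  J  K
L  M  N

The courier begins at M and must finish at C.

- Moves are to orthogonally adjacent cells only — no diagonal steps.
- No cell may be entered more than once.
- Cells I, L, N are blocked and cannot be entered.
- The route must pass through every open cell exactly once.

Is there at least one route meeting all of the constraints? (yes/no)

yes

One route that works: M → J → K → H → F → D → A → B → C.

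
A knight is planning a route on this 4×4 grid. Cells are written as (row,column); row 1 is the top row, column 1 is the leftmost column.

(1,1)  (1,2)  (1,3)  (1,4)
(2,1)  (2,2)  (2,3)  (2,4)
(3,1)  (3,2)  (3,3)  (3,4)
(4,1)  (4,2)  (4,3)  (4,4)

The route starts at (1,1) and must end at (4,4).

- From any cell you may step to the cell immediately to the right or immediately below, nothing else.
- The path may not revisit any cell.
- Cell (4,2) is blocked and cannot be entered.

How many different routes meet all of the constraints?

16

A right/down-only route from (1,1) to (4,4) makes exactly 3 down-moves and 3 right-moves in some order.
With no other constraints that would be C(6,3) = 20 routes.
Subtract routes through each blocked cell (inclusion–exclusion for overlaps): − through (4,2): 4 → 16.
That gives 16 routes.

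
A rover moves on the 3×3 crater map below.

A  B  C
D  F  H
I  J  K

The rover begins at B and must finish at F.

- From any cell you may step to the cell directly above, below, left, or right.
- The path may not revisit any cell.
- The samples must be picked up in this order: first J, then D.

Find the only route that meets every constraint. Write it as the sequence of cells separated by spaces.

B C H K J I D F

The waypoints must appear in the order J, D, with no cell reused.
Route from B: right to C, 2× down (reaching K), 2× left (reaching I), up to D, right to F — 7 moves in all.
Check: order respected (J at step 4, D at step 6).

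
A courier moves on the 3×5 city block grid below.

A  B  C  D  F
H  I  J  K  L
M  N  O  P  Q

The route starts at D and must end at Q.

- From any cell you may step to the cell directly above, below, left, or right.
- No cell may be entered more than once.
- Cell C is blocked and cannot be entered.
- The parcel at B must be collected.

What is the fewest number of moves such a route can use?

Any route passes through B somewhere between D and Q. Summing Manhattan distances along the two legs (D → B → Q) gives a lower bound of 2 + 5 = 7 moves.
That bound ignores the blocked cells. Measuring each leg by the fewest moves that actually steer around them (D→B: 4; B→Q: 5) raises the lower bound to 9.
The shortest route satisfying every rule uses 11 moves: D → K → J → I → B → A → H → M → N → O → P → Q.
The bound of 9 isn't tight here; checking systematically, no route of length 9 through 10 satisfies every constraint, so 11 is the minimum.

11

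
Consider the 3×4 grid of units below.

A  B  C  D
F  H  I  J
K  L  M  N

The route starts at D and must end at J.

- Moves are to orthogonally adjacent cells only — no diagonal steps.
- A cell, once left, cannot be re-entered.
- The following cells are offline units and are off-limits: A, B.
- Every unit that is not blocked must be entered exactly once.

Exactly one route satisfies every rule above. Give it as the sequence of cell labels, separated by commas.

Need to visit all 10 open cells exactly once, starting at D and ending at J.
Route from D: left 1 to C, down 1 to I, left 2 to F, down 1 to K, right 3 to N, up 1 to J — 9 moves in all.
Check: all 10 open cells covered.

D, C, I, H, F, K, L, M, N, J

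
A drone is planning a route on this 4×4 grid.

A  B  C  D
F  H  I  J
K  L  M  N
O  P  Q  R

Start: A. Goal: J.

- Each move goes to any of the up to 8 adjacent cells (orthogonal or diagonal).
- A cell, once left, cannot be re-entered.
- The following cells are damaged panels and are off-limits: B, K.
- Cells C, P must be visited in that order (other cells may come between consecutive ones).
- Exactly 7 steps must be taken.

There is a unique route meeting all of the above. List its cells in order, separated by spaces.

A H C I L P M J

The waypoints must appear in the order C, P, with no cell reused.
Route from A: down-right to H, up-right to C, down to I, down-left to L, down to P, 2× up-right (reaching J) — 7 moves in all.
Check: order respected (C at step 2, P at step 5); 7 moves as required.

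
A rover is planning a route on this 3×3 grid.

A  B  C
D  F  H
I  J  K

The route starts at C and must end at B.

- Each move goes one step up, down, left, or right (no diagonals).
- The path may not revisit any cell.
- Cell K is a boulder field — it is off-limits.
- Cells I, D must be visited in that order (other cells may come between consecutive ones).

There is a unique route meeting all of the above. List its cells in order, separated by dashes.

The waypoints must appear in the order I, D, with no cell reused.
Route from C: down to H, left to F, down to J, left to I, 2× up (reaching A), right to B — 7 moves in all.
Check: order respected (I at step 4, D at step 5).

C - H - F - J - I - D - A - B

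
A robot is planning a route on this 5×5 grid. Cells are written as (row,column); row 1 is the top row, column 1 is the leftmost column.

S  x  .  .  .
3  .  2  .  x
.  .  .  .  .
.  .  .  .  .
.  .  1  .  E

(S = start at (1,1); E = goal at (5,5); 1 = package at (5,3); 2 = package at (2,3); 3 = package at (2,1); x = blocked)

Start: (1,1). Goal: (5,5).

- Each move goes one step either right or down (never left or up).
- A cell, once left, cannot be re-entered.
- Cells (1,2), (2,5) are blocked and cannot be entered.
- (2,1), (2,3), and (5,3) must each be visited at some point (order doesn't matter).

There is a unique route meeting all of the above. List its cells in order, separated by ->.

(1,1) -> (2,1) -> (2,2) -> (2,3) -> (3,3) -> (4,3) -> (5,3) -> (5,4) -> (5,5)

Moves only go right or down, so the column and row indices never decrease.
Route from (1,1): down to (2,1), 2× right (reaching (2,3)), 3× down (reaching (5,3)), 2× right (reaching (5,5)) — 8 moves in all.
Check: all required cells visited.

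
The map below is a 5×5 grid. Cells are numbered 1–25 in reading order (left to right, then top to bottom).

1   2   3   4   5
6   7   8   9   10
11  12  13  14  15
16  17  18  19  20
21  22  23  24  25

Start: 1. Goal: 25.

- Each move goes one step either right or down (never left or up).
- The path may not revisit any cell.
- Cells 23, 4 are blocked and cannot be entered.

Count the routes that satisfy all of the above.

50

A right/down-only route from 1 to 25 makes exactly 4 down-moves and 4 right-moves in some order.
With no other constraints that would be C(8,4) = 70 routes.
Subtract routes through each blocked cell (inclusion–exclusion for overlaps): − through 4: 5 − through 23: 15 → 50.
That gives 50 routes.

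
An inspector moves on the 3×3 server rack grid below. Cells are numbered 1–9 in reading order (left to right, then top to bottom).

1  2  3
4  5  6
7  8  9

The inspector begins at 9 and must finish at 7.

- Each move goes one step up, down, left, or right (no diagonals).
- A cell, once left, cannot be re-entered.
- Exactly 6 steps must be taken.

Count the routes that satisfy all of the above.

Need simple routes of exactly 6 moves from 9 to 7 (Manhattan distance 2, so 2 moves are spent on a detour and 2 undoing it).
Enumerating: 9 6 3 2 5 8 7 | 9 6 3 2 5 4 7 | 9 6 3 2 1 4 7 | 9 6 5 2 1 4 7 | 9 8 5 2 1 4 7.
That gives 5 routes.

5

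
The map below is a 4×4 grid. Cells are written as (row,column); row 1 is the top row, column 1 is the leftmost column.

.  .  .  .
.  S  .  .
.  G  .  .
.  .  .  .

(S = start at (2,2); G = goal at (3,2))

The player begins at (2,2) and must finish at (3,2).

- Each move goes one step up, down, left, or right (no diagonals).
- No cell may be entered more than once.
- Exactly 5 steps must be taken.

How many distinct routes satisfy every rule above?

Need simple routes of exactly 5 moves from (2,2) to (3,2) (Manhattan distance 1, so 2 moves are spent on a detour and 2 undoing it).
Enumerating: (2,2) (1,2) (1,1) (2,1) (3,1) (3,2) | (2,2) (1,2) (1,3) (2,3) (3,3) (3,2) | (2,2) (2,1) (3,1) (4,1) (4,2) (3,2) | (2,2) (2,3) (3,3) (4,3) (4,2) (3,2) | (2,2) (2,3) (2,4) (3,4) (3,3) (3,2).
That gives 5 routes.

5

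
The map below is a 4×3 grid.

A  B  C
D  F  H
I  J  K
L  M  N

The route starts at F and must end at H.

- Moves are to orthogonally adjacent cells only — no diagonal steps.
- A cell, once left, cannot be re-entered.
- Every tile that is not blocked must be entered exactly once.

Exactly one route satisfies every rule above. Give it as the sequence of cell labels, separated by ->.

Need to visit all 12 open cells exactly once, starting at F and ending at H.
Cell C has only two open neighbours (H and B), so the path must pass straight through it: one of those is the cell it's entered from and the other is where it exits.
Route from F: down 1 to J, right 1 to K, down 1 to N, left 2 to L, up 3 to A, right 2 to C, down 1 to H — 11 moves in all.
Check: all 12 open cells covered.

F -> J -> K -> N -> M -> L -> I -> D -> A -> B -> C -> H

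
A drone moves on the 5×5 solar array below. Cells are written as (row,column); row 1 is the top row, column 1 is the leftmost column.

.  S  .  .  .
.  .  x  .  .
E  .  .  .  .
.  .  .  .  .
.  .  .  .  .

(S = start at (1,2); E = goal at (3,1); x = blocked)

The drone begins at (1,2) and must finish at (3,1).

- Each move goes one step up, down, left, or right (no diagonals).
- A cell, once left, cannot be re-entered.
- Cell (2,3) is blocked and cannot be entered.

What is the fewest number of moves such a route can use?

3

The Manhattan distance from (1,2) to (3,1) is |1−3| + |2−1| = 3, so at least 3 moves are needed.
A route of 3 moves achieves this: (1,2) → (2,2) → (3,2) → (3,1).
Since 3 matches the lower bound, it is optimal.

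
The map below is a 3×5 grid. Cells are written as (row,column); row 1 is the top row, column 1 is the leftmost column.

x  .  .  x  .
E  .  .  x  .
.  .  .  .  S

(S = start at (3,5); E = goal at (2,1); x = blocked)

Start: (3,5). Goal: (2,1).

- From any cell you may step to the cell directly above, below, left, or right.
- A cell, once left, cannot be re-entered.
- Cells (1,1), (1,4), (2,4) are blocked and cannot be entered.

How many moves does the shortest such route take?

The Manhattan distance from (3,5) to (2,1) is |3−2| + |5−1| = 5, so at least 5 moves are needed.
A route of 5 moves achieves this: (3,5) → (3,4) → (3,3) → (2,3) → (2,2) → (2,1).
Since 5 matches the lower bound, it is optimal.

5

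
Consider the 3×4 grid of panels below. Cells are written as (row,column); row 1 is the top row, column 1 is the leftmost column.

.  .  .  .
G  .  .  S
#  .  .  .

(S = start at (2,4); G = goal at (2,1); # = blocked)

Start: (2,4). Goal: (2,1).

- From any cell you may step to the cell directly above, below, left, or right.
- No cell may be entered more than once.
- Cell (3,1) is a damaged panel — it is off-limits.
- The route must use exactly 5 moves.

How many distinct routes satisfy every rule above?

Need simple routes of exactly 5 moves from (2,4) to (2,1) (Manhattan distance 3, so 1 moves are spent on a detour and 1 undoing it).
Branch systematically from the start, pruning whenever the remaining move budget drops below the Manhattan distance to (2,1) or differs from it in parity. Grouping the completions by first move — via (1,4): 3; via (3,4): 2; via (2,3): 4 — and summing: 3 + 2 + 4 = 9.
That gives 9 routes.

9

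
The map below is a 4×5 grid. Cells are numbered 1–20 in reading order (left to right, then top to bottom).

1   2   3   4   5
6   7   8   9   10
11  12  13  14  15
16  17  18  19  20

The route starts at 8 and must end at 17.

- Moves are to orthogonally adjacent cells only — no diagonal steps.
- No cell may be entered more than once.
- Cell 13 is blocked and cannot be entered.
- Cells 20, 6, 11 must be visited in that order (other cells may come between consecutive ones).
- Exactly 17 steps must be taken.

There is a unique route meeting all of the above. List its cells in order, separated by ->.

8 -> 9 -> 14 -> 19 -> 20 -> 15 -> 10 -> 5 -> 4 -> 3 -> 2 -> 1 -> 6 -> 7 -> 12 -> 11 -> 16 -> 17

The waypoints must appear in the order 20, 6, 11, with no cell reused.
Route from 8: right to 9, 2× down (reaching 19), right to 20, 3× up (reaching 5), 4× left (reaching 1), down to 6, right to 7, down to 12, left to 11, down to 16, right to 17 — 17 moves in all.
Check: order respected (20 at step 4, 6 at step 12, 11 at step 15); 17 moves as required.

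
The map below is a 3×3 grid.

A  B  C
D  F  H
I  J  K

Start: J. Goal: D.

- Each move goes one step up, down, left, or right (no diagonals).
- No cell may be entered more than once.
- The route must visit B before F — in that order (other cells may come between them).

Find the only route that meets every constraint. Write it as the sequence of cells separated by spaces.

J K H C B F D

The waypoints must appear in the order B, F, with no cell reused.
Route from J: right 1 to K, up 2 to C, left 1 to B, down 1 to F, left 1 to D — 6 moves in all.
Check: order respected (B at step 4, F at step 5).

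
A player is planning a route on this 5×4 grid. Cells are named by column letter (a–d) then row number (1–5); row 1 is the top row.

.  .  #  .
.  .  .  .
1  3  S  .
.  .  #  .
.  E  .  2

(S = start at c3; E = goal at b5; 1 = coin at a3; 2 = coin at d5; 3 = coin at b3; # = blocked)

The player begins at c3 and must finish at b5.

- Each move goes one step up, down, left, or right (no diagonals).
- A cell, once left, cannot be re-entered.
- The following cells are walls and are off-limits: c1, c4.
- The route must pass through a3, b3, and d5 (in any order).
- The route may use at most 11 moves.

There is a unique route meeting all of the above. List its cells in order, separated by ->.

c3 -> b3 -> a3 -> a2 -> b2 -> c2 -> d2 -> d3 -> d4 -> d5 -> c5 -> b5

The budget equals the shortest possible length, so every move has to be on a shortest route through the required cells.
Route from c3: 2× left (reaching a3), up to a2, 3× right (reaching d2), 3× down (reaching d5), 2× left (reaching b5) — 11 moves in all.
Check: all required cells visited; 11 ≤ 11 moves.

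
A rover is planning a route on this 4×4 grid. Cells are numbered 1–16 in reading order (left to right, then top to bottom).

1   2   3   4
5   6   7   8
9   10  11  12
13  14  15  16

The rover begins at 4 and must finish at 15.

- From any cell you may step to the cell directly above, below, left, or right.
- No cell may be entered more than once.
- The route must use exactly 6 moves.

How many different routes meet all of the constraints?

14

Need simple routes of exactly 6 moves from 4 to 15 (Manhattan distance 4, so 1 moves are spent on a detour and 1 undoing it).
Branch systematically from the start, pruning whenever the remaining move budget drops below the Manhattan distance to 15 or differs from it in parity. Grouping the completions by first move — via 8: 5; via 3: 9 — and summing: 5 + 9 = 14.
That gives 14 routes.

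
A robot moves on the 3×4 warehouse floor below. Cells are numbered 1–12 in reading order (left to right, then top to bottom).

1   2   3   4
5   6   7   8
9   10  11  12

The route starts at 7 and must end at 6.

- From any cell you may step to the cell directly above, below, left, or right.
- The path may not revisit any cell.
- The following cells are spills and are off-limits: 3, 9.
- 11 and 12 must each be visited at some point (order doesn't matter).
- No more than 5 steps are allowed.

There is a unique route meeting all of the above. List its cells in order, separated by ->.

The 5-move cap with required stops at 11, 12 leaves no slack for detours.
Route from 7: right to 8, down to 12, 2× left (reaching 10), up to 6 — 5 moves in all.
Check: all required cells visited; 5 ≤ 5 moves.

7 -> 8 -> 12 -> 11 -> 10 -> 6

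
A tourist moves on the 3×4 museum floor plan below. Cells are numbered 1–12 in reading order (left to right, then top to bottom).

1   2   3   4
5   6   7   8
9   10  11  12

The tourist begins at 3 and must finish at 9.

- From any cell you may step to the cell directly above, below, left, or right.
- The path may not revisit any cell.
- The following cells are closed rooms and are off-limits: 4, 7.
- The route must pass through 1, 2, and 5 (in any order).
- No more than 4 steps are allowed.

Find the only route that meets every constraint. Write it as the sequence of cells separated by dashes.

3 - 2 - 1 - 5 - 9

The budget equals the shortest possible length, so every move has to be on a shortest route through the required cells.
Route from 3: left 2 to 1, down 2 to 9 — 4 moves in all.
Check: all required cells visited; 4 ≤ 4 moves.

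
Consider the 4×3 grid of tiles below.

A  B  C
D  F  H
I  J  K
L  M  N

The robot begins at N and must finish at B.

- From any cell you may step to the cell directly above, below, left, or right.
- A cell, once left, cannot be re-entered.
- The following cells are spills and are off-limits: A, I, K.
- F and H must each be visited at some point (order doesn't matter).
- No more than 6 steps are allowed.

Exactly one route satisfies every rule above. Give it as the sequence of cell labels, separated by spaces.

Any route must reach F and H and still end at B within 6 moves, so the order of the required stops is forced.
Route from N: left to M, 2× up (reaching F), right to H, up to C, left to B — 6 moves in all.
Check: all required cells visited; 6 ≤ 6 moves.

N M J F H C B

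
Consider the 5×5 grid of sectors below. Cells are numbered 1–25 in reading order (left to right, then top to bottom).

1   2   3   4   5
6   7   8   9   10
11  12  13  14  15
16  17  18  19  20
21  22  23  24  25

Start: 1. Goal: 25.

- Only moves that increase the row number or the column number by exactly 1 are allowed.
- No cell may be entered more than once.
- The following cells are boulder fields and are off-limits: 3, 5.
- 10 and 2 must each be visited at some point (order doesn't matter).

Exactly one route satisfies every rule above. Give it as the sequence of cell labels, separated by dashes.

Moves only go right or down, so the column and row indices never decrease.
Route from 1: right to 2, down to 7, 3× right (reaching 10), 3× down (reaching 25) — 8 moves in all.
Check: all required cells visited.

1 - 2 - 7 - 8 - 9 - 10 - 15 - 20 - 25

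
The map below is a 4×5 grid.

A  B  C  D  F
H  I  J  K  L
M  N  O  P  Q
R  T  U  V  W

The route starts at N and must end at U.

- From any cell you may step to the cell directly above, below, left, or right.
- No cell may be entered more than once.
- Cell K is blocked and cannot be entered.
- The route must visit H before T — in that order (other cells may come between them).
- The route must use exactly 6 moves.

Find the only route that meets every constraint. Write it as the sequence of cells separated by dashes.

N - I - H - M - R - T - U

The waypoints must appear in the order H, T, with no cell reused.
Route from N: up 1 to I, left 1 to H, down 2 to R, right 2 to U — 6 moves in all.
Check: order respected (H at step 2, T at step 5); 6 moves as required.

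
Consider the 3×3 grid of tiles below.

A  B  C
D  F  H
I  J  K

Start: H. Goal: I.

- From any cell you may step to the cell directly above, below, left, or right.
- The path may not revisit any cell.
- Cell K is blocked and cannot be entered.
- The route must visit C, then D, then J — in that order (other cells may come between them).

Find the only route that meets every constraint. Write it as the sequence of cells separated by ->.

The waypoints must appear in the order C, D, J, with no cell reused.
Route from H: up 1 to C, left 2 to A, down 1 to D, right 1 to F, down 1 to J, left 1 to I — 7 moves in all.
Check: order respected (C at step 1, D at step 4, J at step 6).

H -> C -> B -> A -> D -> F -> J -> I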